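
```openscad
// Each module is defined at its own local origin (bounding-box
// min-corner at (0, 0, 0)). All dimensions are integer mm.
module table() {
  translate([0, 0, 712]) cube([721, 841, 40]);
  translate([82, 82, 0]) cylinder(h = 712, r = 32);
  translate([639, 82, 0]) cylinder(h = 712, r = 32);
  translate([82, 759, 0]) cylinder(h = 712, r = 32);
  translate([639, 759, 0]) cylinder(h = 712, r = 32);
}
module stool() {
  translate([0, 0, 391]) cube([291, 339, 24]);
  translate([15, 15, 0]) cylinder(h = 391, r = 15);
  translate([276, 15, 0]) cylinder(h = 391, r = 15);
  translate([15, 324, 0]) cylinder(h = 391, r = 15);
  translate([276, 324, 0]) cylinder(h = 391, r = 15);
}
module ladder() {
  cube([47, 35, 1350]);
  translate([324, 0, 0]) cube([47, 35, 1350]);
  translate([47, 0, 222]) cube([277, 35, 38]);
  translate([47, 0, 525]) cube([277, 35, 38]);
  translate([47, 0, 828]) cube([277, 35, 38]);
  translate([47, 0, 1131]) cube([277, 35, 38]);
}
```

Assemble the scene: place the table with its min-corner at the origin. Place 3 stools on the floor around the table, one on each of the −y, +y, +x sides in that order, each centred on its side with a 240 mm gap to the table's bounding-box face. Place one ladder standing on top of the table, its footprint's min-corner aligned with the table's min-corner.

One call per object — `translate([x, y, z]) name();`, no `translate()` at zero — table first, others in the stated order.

table();
translate([215, -579, 0]) stool();
translate([215, 1081, 0]) stool();
translate([961, 251, 0]) stool();
translate([0, 0, 752]) ladder();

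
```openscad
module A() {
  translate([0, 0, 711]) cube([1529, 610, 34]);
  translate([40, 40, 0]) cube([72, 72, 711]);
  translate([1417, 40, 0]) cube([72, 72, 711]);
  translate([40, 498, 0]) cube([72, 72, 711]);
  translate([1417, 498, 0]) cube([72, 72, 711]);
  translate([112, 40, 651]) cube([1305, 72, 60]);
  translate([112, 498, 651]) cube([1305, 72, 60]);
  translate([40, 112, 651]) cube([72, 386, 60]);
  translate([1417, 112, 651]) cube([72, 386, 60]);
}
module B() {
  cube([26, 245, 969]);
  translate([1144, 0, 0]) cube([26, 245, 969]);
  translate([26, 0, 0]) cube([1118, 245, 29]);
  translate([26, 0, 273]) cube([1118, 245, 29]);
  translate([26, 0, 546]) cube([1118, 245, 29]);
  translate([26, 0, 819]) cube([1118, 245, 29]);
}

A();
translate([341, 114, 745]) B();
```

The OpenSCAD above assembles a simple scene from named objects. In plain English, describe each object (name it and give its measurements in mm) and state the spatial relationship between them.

A is a rectangular dining table. The top is 1529×610×34 mm with its upper surface at z = 745 mm. It stands on four 72×72 mm square legs, each inset 40 mm from the nearest pair of top edges, running from the floor to the underside of the top. Four apron rails, 72 mm thick and 60 mm tall, run between adjacent legs with their top edges flush with the underside of the top and their outer faces flush with the legs' outer faces.

B is an open bookshelf. Two side panels, each 26 mm thick, 245 mm deep and 969 mm tall, stand 1170 mm apart (outside-to-outside). Between them sit 4 shelves, each 29 mm thick and 245 mm deep, spanning the full gap between the sides. The bottom shelf rests on the floor (its underside at z = 0) and the clear gap between one shelf's top and the next shelf's underside is 244 mm.

The bookshelf is on top of the table.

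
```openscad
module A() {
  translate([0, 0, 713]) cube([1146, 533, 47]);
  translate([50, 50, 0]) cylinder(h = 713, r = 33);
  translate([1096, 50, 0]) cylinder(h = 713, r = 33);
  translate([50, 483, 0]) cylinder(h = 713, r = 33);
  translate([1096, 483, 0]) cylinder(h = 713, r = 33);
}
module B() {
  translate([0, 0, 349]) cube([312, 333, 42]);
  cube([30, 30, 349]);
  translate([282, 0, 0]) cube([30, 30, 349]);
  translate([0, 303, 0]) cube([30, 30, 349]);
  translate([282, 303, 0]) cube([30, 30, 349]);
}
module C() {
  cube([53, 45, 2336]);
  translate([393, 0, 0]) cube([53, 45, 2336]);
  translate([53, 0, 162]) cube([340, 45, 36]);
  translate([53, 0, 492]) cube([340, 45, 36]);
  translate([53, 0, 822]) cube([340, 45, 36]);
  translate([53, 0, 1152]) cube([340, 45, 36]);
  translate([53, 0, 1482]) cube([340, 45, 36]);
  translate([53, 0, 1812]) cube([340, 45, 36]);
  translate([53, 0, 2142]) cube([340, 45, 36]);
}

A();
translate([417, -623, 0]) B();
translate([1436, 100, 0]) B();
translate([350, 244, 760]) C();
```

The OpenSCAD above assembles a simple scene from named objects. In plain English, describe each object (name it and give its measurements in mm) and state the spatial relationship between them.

A is a table with a 1146×533 mm rectangular top, 47 mm thick, top surface at z = 760 mm, supported by four round legs of 66 mm diameter, each leg's bounding box inset 17 mm from the nearest pair of top edges, running from the floor.

B is a four-legged stool. The seat is 312×333 mm, 42 mm thick, top at z = 391 mm. It stands on four square legs, each 30×30 mm in cross-section, from z = 0 to the seat underside, each flush with a corner of the seat.

C is a straight ladder. Two 53×45 mm vertical rails, 2336 mm tall, stand 446 mm apart (outside-to-outside) with their front faces coplanar on the −y side. 7 rungs, each 45 mm deep and 36 mm tall, span between the inner faces of the rails, front faces flush with the rails. The lowest rung's underside is at z = 162 mm and rungs are spaced 330 mm apart (underside to underside).

Two stools sit around the table at the −y, +x sides. The ladder is on top of the table, centred.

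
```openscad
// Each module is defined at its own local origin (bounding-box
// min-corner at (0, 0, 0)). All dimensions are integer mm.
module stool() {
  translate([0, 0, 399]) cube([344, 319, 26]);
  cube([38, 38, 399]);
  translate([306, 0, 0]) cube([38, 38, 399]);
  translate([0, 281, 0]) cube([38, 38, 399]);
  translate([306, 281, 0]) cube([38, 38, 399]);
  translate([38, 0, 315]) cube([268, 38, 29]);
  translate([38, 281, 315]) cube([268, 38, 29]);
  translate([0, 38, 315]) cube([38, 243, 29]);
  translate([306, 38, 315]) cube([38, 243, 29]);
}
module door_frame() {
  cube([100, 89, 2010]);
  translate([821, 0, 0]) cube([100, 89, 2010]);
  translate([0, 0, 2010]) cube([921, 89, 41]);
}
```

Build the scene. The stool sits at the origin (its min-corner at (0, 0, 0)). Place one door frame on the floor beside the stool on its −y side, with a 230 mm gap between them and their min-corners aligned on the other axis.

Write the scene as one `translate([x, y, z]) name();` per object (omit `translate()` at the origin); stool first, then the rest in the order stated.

stool();
translate([0, -319, 0]) door_frame();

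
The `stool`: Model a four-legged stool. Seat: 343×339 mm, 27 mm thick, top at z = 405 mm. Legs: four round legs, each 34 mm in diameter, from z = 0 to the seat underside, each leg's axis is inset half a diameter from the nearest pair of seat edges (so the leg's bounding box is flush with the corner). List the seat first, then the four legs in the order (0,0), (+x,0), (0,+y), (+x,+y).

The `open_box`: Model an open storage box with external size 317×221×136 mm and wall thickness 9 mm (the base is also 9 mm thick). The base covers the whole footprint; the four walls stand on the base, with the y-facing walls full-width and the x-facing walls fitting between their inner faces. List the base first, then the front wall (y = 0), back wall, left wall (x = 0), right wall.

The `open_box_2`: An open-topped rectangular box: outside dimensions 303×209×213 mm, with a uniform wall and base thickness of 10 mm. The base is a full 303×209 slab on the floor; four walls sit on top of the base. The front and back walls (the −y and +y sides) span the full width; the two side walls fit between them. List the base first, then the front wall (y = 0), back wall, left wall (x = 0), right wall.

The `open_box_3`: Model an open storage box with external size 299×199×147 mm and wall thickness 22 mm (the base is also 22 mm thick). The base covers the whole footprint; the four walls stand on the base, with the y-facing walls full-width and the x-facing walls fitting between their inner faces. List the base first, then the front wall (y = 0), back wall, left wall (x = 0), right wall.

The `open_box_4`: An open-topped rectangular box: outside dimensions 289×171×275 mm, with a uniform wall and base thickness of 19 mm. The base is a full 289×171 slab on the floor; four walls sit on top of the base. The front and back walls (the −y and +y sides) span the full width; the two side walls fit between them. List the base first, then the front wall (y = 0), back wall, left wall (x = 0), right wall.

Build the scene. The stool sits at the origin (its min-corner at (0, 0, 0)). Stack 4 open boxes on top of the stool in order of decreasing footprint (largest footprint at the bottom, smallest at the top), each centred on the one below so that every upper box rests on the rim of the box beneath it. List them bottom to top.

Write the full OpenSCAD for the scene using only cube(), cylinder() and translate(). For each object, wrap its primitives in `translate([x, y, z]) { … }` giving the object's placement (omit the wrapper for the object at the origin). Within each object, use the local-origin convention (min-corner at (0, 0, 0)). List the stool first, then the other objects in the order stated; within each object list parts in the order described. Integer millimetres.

translate([0, 0, 378]) cube([343, 339, 27]);
translate([17, 17, 0]) cylinder(h = 378, r = 17);
translate([326, 17, 0]) cylinder(h = 378, r = 17);
translate([17, 322, 0]) cylinder(h = 378, r = 17);
translate([326, 322, 0]) cylinder(h = 378, r = 17);
translate([13, 59, 405]) {
  cube([317, 221, 9]);
  translate([0, 0, 9]) cube([317, 9, 127]);
  translate([0, 212, 9]) cube([317, 9, 127]);
  translate([0, 9, 9]) cube([9, 203, 127]);
  translate([308, 9, 9]) cube([9, 203, 127]);
}
translate([20, 65, 541]) {
  cube([303, 209, 10]);
  translate([0, 0, 10]) cube([303, 10, 203]);
  translate([0, 199, 10]) cube([303, 10, 203]);
  translate([0, 10, 10]) cube([10, 189, 203]);
  translate([293, 10, 10]) cube([10, 189, 203]);
}
translate([22, 70, 754]) {
  cube([299, 199, 22]);
  translate([0, 0, 22]) cube([299, 22, 125]);
  translate([0, 177, 22]) cube([299, 22, 125]);
  translate([0, 22, 22]) cube([22, 155, 125]);
  translate([277, 22, 22]) cube([22, 155, 125]);
}
translate([27, 84, 901]) {
  cube([289, 171, 19]);
  translate([0, 0, 19]) cube([289, 19, 256]);
  translate([0, 152, 19]) cube([289, 19, 256]);
  translate([0, 19, 19]) cube([19, 133, 256]);
  translate([270, 19, 19]) cube([19, 133, 256]);
}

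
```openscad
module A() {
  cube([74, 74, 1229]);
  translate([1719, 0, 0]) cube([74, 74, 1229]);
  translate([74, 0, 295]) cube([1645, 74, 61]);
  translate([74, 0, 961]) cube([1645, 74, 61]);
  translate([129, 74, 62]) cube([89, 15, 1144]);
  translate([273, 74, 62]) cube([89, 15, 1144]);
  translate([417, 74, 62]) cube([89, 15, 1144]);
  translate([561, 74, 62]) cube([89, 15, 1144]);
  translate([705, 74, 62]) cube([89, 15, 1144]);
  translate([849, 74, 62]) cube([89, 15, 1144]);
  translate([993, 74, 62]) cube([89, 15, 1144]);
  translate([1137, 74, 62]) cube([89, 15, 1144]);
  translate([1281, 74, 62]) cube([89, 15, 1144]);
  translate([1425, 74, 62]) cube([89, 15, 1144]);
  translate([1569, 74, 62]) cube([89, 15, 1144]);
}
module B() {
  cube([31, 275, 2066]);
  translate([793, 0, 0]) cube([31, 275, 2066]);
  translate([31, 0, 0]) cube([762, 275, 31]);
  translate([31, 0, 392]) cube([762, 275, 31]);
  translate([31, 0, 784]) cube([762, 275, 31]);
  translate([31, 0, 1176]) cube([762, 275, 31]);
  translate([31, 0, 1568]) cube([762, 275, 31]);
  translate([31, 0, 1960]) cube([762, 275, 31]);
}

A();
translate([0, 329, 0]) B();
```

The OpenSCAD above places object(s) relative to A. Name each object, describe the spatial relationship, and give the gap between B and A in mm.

A is a fence section. B is a bookshelf. The bookshelf is on the floor beside the fence section on its +y side. The gap between the bookshelf and the fence section is 240 mm.

The bookshelf's nearest face is 240 mm from the fence section's +y face.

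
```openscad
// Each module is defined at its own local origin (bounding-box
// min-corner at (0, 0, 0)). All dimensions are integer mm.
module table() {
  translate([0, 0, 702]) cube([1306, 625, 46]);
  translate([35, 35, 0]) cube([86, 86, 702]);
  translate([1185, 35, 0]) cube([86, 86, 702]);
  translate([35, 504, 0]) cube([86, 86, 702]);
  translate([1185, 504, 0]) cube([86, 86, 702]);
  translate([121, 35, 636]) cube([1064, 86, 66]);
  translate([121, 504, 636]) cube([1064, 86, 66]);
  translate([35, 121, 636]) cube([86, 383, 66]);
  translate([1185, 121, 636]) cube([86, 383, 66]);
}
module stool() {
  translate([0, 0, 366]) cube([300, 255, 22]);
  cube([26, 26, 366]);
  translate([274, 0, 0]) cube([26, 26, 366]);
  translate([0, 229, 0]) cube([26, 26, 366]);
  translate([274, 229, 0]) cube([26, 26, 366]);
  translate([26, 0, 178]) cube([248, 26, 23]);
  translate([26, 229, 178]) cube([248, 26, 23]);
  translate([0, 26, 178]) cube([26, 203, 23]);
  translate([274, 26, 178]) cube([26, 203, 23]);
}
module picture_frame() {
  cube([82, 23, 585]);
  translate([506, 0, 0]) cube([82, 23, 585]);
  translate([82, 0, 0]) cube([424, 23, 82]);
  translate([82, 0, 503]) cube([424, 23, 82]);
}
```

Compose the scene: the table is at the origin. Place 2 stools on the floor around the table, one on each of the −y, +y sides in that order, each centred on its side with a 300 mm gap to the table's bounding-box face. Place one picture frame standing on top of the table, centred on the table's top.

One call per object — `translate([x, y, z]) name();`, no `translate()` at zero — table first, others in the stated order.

table();
translate([503, -555, 0]) stool();
translate([503, 925, 0]) stool();
translate([359, 301, 748]) picture_frame();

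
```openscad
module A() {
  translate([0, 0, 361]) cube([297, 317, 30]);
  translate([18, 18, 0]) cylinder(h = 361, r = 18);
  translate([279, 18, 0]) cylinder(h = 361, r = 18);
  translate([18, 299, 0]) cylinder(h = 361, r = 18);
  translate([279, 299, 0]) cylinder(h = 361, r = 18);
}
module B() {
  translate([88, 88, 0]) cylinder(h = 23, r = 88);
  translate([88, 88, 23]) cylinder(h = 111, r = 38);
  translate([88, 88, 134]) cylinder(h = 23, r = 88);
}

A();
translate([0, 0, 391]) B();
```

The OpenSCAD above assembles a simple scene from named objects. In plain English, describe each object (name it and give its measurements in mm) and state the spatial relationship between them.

A is a four-legged stool. The seat is a 297×317×30 mm slab whose top surface is at z = 391 mm; four round legs, each 36 mm in diameter, run from the floor (z = 0) to the underside of the seat, each leg's axis is inset half a diameter from the nearest pair of seat edges (so the leg's bounding box is flush with the corner).

B is a spool: two coaxial disc flanges of radius 88 mm and thickness 23 mm, joined by a core cylinder of radius 38 mm and height 111 mm. The lower flange rests on z = 0 and the three cylinders share a vertical axis.

The spool is on top of the stool.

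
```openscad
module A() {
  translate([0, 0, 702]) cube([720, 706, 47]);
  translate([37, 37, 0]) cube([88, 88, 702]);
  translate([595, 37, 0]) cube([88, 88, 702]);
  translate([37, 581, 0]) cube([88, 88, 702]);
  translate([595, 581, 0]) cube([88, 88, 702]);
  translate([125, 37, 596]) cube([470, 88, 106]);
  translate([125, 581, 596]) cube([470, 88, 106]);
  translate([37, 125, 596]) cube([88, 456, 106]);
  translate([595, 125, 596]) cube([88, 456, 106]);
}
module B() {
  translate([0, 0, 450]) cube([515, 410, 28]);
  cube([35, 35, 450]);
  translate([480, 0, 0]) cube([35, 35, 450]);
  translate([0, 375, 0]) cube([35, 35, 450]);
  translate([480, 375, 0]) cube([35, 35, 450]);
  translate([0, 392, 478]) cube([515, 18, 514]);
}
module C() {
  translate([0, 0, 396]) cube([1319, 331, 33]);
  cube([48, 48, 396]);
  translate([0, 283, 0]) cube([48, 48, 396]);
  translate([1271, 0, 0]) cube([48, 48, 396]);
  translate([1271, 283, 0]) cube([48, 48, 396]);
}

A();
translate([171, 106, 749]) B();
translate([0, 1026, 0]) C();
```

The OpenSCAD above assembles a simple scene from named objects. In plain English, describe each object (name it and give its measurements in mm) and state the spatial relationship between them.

A is a rectangular dining table. The top is 720×706×47 mm with its upper surface at z = 749 mm. It stands on four 88×88 mm square legs, each inset 37 mm from the nearest pair of top edges, running from the floor to the underside of the top. Four apron rails, 88 mm thick and 106 mm tall, run between adjacent legs with their top edges flush with the underside of the top and their outer faces flush with the legs' outer faces.

B is a chair. The seat is a 515×410×28 mm slab with its top at z = 478 mm, on four 35×35 mm corner legs (flush with the seat edges, standing on z = 0). A flat backrest 18 mm thick, 514 mm tall, spans the full seat width and rises from the seat top along its +y edge, rear face flush with the rear of the seat.

C is a bench: a 1319×331 mm seat slab, 33 mm thick, top at z = 429 mm, on four 48×48 mm square legs flush with the seat corners and standing on z = 0.

The chair is on top of the table. The bench is on the floor beside the table on its +y side.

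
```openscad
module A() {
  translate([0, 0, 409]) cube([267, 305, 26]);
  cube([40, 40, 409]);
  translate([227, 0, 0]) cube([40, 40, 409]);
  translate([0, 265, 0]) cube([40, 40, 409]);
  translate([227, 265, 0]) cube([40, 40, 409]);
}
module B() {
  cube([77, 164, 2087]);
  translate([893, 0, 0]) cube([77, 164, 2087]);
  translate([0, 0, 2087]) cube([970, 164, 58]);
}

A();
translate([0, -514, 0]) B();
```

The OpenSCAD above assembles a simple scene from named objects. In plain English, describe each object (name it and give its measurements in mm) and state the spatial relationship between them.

A is a simple wooden stool: a rectangular seat 267 mm (x) by 305 mm (y), 26 mm thick, top face at z = 435 mm, on four square legs, each 40×40 mm in cross-section. The legs rest on z = 0, each flush with a corner of the seat.

B is a door frame. The clear opening is 816 mm wide and 2087 mm high. Two 77 mm wide jambs, 164 mm deep, stand either side of the opening from the floor to the top of the opening. A 58 mm thick head sits across the top of both jambs, spanning the full outside width of the frame.

The door frame is on the floor beside the stool on its −y side.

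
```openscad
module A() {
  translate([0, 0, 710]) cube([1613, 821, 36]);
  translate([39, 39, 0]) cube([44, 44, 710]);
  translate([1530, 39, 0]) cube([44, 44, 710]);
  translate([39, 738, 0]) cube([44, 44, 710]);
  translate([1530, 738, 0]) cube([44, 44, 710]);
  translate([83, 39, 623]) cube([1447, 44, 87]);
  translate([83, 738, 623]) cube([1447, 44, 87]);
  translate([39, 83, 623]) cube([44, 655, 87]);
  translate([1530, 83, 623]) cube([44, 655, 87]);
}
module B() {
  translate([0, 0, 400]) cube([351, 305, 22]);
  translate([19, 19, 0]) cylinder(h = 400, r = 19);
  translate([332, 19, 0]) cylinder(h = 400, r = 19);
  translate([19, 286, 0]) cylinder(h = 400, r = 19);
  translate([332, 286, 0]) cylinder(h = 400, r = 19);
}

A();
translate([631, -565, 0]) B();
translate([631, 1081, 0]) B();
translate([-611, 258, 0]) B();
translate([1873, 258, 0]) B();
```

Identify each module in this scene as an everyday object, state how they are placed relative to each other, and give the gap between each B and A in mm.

A is a table. B is a stool. Four stools sit around the table at the −y, +y, −x, +x sides. The gap between each stool and the table is 260 mm.

Each stool's nearest face is 260 mm from the table's bounding box.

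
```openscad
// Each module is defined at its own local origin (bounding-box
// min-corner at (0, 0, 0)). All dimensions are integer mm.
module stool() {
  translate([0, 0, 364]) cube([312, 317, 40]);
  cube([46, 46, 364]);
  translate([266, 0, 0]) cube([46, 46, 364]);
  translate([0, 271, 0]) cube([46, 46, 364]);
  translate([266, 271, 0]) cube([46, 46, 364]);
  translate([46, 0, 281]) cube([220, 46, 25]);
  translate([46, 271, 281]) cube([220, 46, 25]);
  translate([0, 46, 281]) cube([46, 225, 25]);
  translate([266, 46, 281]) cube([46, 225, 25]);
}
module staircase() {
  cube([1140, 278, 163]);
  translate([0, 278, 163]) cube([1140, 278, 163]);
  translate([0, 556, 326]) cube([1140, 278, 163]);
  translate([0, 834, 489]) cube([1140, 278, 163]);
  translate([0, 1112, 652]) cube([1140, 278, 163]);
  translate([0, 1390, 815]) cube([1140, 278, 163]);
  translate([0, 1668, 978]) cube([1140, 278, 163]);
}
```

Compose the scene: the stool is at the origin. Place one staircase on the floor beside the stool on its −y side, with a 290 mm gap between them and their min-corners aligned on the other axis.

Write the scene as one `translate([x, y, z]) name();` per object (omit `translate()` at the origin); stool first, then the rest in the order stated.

stool();
translate([0, -2236, 0]) staircase();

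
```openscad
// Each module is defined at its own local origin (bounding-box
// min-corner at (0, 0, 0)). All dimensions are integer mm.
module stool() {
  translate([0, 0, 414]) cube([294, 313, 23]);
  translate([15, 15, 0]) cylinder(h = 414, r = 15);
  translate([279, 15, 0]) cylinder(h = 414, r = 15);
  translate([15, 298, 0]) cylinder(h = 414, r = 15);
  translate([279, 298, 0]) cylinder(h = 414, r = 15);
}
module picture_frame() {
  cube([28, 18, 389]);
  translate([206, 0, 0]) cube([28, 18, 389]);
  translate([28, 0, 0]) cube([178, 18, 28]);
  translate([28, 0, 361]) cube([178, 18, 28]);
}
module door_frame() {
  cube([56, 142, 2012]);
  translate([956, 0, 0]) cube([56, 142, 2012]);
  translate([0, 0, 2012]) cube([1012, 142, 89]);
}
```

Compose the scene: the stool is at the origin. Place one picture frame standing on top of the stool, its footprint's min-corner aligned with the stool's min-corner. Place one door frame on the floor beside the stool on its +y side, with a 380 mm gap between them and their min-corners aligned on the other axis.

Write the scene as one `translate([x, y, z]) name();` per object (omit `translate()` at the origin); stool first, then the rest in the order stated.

stool();
translate([0, 0, 437]) picture_frame();
translate([0, 693, 0]) door_frame();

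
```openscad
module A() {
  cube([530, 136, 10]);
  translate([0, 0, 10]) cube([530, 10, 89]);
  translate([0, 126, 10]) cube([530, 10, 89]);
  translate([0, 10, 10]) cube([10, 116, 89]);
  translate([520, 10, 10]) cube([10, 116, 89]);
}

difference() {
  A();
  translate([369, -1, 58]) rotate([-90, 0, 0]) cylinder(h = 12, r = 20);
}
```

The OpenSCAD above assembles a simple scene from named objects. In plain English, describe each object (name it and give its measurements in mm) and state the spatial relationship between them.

A is an open-topped rectangular box: outside dimensions 530×136×99 mm, with a uniform wall and base thickness of 10 mm. The base is a full 530×136 slab on the floor; four walls sit on top of the base. The front and back walls (the −y and +y sides) span the full width; the two side walls fit between them.

The open box has a circular hole of radius 20 mm through its front wall, centred at (x = 369, z = 58).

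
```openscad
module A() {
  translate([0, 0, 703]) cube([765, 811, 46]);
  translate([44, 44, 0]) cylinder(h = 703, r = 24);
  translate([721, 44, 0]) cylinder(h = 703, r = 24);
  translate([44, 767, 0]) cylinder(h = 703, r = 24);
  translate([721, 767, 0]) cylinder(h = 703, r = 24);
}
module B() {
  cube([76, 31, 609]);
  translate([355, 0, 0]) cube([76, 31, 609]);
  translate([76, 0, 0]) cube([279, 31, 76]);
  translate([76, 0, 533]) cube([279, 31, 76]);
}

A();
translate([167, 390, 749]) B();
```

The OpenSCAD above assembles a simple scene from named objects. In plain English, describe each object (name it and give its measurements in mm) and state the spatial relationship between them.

A is a table with a 765×811 mm rectangular top, 46 mm thick, top surface at z = 749 mm, supported by four round legs of 48 mm diameter, each leg's bounding box inset 20 mm from the nearest pair of top edges, running from the floor.

B is a rectangular picture frame lying in the x–z plane (depth along y). The opening is 279 mm wide (x) by 457 mm tall (z), surrounded by a border 76 mm wide on all four sides. The frame is 31 mm deep and is made of two full-height vertical stiles with two horizontal rails fitted between them.

The picture frame is on top of the table, centred.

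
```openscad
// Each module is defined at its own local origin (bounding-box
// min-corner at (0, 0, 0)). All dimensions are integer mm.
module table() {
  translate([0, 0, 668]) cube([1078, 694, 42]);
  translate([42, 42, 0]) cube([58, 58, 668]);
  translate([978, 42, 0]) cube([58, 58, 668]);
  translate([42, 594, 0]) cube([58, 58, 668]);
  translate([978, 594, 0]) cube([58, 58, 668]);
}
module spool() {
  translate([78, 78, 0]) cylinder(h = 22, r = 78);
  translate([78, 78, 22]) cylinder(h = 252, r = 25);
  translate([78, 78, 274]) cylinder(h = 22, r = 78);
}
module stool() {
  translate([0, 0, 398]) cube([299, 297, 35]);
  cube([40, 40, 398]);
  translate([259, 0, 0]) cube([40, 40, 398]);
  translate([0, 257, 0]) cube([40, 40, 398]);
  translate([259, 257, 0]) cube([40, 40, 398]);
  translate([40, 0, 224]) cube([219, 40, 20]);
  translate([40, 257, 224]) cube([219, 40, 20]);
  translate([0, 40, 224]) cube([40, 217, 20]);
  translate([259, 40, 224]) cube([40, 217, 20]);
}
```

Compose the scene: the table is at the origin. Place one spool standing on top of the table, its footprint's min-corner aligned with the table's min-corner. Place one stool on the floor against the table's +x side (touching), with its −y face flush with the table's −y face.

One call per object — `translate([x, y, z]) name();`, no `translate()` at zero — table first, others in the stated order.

table();
translate([0, 0, 710]) spool();
translate([1078, 0, 0]) stool();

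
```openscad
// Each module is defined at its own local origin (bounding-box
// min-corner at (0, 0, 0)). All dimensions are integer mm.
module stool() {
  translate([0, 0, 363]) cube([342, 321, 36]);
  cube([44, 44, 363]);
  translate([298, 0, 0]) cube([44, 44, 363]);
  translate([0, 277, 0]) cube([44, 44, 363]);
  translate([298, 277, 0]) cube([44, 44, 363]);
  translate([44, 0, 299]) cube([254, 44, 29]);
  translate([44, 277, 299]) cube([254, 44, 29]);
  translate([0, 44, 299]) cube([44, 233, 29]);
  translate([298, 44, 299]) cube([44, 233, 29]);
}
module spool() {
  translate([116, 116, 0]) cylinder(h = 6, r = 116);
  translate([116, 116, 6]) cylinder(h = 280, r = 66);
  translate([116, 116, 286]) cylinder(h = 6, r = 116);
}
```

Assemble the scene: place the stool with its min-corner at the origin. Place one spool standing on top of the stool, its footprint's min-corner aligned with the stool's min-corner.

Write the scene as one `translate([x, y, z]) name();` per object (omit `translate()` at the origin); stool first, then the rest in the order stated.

stool();
translate([0, 0, 399]) spool();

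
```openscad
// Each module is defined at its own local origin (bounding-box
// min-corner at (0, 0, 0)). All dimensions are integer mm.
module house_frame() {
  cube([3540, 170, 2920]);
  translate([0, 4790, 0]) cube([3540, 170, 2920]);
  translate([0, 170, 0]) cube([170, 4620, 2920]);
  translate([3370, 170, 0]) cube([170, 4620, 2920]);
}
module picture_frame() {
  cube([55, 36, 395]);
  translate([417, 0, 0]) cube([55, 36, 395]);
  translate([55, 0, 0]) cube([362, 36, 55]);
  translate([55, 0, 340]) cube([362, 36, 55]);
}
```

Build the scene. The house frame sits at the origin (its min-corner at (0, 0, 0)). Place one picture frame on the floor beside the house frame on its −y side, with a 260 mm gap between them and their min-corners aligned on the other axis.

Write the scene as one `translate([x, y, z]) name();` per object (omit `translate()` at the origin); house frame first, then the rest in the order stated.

house_frame();
translate([0, -296, 0]) picture_frame();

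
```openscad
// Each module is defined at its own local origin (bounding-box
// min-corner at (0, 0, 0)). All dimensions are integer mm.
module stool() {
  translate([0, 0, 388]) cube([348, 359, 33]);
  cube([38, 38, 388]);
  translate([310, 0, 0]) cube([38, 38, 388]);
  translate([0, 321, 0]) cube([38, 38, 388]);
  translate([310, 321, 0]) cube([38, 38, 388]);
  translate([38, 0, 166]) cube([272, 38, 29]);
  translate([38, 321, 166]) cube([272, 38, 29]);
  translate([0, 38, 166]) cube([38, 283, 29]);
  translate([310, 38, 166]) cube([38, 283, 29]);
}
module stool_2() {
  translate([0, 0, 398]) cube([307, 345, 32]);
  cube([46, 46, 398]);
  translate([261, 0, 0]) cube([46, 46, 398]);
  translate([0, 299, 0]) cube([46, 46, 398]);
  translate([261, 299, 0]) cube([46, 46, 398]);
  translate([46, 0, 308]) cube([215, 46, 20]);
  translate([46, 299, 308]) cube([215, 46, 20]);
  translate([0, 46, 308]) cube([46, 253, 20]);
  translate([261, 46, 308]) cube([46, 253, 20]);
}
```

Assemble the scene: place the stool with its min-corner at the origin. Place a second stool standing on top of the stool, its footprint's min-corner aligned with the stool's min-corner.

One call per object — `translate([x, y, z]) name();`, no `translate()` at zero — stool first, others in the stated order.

stool();
translate([0, 0, 421]) stool_2();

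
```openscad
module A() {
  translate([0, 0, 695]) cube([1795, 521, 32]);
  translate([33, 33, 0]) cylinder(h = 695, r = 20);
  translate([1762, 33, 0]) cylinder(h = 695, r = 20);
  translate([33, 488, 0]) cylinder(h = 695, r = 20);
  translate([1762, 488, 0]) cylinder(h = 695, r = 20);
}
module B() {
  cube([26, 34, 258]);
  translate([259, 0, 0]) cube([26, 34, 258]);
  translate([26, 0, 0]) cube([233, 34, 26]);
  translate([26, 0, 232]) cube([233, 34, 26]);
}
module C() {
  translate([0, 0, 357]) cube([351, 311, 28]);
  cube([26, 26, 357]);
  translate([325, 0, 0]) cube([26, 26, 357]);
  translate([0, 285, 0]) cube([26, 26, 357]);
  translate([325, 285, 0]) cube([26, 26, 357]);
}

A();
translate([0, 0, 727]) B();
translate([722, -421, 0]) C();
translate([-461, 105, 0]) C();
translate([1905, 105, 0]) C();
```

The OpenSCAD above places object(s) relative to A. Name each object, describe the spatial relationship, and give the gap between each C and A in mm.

A is a table. B is a picture frame. C is a stool. The picture frame is on top of the table. Three stools sit around the table at the −y, −x, +x sides. The gap between each stool and the table is 110 mm.

Each stool's nearest face is 110 mm from the table's bounding box.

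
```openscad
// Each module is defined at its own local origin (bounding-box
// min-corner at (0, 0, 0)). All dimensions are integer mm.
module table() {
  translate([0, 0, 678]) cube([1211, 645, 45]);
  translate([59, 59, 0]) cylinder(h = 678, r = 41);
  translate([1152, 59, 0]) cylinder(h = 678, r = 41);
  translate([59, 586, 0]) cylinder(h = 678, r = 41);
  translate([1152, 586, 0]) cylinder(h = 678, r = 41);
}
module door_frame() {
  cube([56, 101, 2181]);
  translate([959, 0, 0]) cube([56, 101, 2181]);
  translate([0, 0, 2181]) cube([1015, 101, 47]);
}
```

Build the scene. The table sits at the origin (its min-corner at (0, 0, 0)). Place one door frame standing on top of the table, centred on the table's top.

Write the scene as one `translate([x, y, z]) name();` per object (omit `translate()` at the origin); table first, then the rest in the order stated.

table();
translate([98, 272, 723]) door_frame();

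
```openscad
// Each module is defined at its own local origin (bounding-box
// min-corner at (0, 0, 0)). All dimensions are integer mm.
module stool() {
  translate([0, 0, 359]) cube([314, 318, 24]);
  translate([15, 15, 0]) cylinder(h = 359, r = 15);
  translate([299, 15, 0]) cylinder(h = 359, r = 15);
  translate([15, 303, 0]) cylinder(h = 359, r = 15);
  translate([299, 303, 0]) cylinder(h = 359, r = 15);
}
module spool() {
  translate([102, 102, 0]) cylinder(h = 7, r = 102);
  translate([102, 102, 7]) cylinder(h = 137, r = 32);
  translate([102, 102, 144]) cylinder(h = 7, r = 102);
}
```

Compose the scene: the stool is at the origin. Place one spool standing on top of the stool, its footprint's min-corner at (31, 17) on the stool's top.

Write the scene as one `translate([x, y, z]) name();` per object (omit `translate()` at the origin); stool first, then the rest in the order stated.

stool();
translate([31, 17, 383]) spool();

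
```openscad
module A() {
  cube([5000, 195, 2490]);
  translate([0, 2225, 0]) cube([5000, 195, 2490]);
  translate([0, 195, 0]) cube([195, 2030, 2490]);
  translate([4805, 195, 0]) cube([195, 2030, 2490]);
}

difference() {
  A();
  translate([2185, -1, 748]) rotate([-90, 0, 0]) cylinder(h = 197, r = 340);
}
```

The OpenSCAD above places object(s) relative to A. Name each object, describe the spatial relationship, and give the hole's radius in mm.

A is a house frame. The house frame has a circular hole through its front wall. The hole's radius is 340 mm.

The subtracted cylinder has r = 340 mm.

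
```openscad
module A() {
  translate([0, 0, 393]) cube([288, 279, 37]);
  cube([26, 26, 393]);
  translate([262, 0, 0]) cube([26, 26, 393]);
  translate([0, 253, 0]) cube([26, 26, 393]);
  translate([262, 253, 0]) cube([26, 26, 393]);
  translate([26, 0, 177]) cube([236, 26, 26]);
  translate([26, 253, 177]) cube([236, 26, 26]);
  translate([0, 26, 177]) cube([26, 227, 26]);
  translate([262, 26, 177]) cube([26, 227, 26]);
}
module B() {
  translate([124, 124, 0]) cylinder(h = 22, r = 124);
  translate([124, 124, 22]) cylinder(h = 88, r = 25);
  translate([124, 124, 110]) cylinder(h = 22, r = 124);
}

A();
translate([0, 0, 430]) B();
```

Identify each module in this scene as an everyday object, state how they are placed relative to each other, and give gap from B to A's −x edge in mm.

A is a stool. B is a spool. The spool is on top of the stool. The gap from the spool to the stool's −x edge is 0 mm.

The spool's min-x is at 0; the stool's min-x is 0; gap = 0 mm.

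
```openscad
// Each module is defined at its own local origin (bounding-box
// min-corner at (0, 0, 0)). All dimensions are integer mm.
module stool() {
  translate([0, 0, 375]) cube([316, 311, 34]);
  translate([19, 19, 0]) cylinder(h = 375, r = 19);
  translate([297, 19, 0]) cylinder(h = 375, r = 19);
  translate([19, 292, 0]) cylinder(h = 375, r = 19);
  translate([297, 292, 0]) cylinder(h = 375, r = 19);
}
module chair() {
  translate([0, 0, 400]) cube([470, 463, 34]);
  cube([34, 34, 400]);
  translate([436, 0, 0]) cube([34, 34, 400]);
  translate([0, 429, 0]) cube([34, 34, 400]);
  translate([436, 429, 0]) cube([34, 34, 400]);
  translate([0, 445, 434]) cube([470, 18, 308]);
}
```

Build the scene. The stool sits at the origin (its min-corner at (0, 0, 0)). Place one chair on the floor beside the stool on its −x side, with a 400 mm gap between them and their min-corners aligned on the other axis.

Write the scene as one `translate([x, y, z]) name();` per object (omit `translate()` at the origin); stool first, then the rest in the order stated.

stool();
translate([-870, 0, 0]) chair();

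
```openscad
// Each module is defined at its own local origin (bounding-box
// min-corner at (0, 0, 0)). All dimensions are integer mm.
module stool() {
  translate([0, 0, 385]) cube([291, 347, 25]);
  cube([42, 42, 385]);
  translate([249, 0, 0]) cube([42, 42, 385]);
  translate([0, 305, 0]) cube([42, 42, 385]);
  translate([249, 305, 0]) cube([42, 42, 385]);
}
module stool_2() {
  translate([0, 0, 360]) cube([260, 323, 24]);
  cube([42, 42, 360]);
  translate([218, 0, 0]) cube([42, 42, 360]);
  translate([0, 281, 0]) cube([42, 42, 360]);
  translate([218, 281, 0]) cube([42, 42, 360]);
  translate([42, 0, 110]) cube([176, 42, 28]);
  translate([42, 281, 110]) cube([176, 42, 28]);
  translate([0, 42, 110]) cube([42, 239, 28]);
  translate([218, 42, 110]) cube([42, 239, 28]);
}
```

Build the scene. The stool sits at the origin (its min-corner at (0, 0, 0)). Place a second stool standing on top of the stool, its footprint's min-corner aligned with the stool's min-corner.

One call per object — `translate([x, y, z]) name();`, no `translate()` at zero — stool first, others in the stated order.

stool();
translate([0, 0, 410]) stool_2();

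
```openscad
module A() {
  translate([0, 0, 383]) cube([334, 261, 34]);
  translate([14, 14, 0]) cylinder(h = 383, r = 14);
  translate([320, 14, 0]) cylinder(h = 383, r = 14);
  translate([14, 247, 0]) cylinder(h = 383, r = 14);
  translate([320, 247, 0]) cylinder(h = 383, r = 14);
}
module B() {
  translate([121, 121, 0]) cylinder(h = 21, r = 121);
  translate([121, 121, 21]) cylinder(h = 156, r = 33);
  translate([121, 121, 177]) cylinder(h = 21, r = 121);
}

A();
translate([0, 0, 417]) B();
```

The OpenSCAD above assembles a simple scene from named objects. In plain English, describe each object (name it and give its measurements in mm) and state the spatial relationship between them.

A is a simple wooden stool: a rectangular seat 334 mm (x) by 261 mm (y), 34 mm thick, top face at z = 417 mm, on four round legs, each 28 mm in diameter. The legs rest on z = 0, each leg's axis is inset half a diameter from the nearest pair of seat edges (so the leg's bounding box is flush with the corner).

B is a spool: two coaxial disc flanges of radius 121 mm and thickness 21 mm, joined by a core cylinder of radius 33 mm and height 156 mm. The lower flange rests on z = 0 and the three cylinders share a vertical axis.

The spool is on top of the stool.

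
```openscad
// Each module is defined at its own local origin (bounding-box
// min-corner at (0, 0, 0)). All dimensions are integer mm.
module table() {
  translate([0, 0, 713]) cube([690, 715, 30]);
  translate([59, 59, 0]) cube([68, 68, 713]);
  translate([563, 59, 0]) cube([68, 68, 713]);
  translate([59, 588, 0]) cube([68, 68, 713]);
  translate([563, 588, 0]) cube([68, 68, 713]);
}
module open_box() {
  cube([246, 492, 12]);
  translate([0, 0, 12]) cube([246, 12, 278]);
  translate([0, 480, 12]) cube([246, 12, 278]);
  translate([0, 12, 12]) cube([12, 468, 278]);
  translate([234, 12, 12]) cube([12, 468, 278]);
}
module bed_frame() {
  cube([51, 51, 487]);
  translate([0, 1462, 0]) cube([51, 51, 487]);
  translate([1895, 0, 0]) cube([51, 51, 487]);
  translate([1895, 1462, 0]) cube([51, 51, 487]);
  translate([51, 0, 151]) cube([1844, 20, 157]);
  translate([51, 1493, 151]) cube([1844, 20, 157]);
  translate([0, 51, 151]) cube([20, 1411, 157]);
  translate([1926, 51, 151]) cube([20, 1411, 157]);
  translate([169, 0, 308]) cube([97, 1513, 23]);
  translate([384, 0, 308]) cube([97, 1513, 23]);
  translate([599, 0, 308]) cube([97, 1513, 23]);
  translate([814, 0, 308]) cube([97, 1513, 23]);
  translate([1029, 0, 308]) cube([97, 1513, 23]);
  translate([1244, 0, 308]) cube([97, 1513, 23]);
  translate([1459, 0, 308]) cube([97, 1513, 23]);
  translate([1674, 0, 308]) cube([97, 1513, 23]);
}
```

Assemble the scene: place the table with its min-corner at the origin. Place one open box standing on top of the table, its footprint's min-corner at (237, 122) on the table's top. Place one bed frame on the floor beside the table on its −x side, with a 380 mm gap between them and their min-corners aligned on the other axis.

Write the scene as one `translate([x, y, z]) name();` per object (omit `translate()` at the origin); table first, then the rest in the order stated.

table();
translate([237, 122, 743]) open_box();
translate([-2326, 0, 0]) bed_frame();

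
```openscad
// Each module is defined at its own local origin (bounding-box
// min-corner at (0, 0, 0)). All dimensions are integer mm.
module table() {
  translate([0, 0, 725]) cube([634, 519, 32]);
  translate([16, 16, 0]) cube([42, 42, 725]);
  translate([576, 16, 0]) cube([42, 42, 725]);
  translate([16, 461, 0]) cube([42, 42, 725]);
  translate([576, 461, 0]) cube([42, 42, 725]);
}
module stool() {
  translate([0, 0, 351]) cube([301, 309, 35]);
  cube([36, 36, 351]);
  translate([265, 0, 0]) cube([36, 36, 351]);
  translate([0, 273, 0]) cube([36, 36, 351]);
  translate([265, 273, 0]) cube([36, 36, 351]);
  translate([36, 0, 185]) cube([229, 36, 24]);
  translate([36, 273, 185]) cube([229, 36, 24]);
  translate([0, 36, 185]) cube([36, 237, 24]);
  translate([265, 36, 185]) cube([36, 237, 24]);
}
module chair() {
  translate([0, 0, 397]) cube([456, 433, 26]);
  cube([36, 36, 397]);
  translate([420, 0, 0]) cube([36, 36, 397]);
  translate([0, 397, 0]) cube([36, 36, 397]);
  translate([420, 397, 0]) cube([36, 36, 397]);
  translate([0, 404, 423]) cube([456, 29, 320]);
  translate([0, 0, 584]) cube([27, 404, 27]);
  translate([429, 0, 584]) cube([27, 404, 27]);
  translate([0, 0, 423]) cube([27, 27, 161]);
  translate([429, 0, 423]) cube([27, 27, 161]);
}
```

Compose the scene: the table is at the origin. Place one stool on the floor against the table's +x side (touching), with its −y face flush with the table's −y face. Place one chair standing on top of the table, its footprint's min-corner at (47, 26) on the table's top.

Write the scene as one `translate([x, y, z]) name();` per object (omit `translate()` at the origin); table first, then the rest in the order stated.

table();
translate([634, 0, 0]) stool();
translate([47, 26, 757]) chair();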